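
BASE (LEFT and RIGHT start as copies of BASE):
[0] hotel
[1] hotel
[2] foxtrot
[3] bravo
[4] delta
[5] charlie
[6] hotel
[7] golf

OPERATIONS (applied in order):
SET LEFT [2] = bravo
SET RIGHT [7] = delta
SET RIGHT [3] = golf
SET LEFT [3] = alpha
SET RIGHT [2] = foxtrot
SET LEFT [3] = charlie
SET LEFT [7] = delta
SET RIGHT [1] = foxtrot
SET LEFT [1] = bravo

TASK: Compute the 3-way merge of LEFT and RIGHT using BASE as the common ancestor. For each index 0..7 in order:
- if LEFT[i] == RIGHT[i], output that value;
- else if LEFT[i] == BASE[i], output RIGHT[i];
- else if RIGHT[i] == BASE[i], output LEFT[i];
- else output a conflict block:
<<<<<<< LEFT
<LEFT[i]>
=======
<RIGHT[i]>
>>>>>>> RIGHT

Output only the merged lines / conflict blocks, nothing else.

Final LEFT:  [hotel, bravo, bravo, charlie, delta, charlie, hotel, delta]
Final RIGHT: [hotel, foxtrot, foxtrot, golf, delta, charlie, hotel, delta]
i=0: L=hotel R=hotel -> agree -> hotel
i=1: BASE=hotel L=bravo R=foxtrot all differ -> CONFLICT
i=2: L=bravo, R=foxtrot=BASE -> take LEFT -> bravo
i=3: BASE=bravo L=charlie R=golf all differ -> CONFLICT
i=4: L=delta R=delta -> agree -> delta
i=5: L=charlie R=charlie -> agree -> charlie
i=6: L=hotel R=hotel -> agree -> hotel
i=7: L=delta R=delta -> agree -> delta

Answer: hotel
<<<<<<< LEFT
bravo
=======
foxtrot
>>>>>>> RIGHT
bravo
<<<<<<< LEFT
charlie
=======
golf
>>>>>>> RIGHT
delta
charlie
hotel
delta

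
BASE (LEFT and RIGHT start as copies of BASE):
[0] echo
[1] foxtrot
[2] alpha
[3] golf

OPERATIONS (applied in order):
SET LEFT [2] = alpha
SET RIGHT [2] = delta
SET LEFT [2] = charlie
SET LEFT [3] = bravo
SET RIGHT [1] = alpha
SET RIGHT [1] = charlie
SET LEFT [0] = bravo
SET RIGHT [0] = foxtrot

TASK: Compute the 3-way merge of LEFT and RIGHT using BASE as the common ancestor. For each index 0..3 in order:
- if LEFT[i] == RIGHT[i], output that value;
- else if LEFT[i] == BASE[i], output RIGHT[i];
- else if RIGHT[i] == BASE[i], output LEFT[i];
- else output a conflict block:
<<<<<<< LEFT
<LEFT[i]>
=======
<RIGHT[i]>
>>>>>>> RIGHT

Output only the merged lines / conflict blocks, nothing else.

Answer: <<<<<<< LEFT
bravo
=======
foxtrot
>>>>>>> RIGHT
charlie
<<<<<<< LEFT
charlie
=======
delta
>>>>>>> RIGHT
bravo

Derivation:
Final LEFT:  [bravo, foxtrot, charlie, bravo]
Final RIGHT: [foxtrot, charlie, delta, golf]
i=0: BASE=echo L=bravo R=foxtrot all differ -> CONFLICT
i=1: L=foxtrot=BASE, R=charlie -> take RIGHT -> charlie
i=2: BASE=alpha L=charlie R=delta all differ -> CONFLICT
i=3: L=bravo, R=golf=BASE -> take LEFT -> bravo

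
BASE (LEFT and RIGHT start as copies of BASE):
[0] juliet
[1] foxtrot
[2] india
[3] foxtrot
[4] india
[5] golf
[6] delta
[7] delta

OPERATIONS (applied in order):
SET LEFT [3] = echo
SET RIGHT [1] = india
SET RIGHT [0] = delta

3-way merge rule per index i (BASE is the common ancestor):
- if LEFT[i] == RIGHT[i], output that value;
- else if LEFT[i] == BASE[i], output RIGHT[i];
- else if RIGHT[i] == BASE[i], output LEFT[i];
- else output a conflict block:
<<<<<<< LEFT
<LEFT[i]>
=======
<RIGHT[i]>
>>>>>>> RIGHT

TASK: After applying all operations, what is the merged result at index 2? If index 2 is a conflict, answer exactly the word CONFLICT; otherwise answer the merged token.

Answer: india

Derivation:
Final LEFT:  [juliet, foxtrot, india, echo, india, golf, delta, delta]
Final RIGHT: [delta, india, india, foxtrot, india, golf, delta, delta]
i=0: L=juliet=BASE, R=delta -> take RIGHT -> delta
i=1: L=foxtrot=BASE, R=india -> take RIGHT -> india
i=2: L=india R=india -> agree -> india
i=3: L=echo, R=foxtrot=BASE -> take LEFT -> echo
i=4: L=india R=india -> agree -> india
i=5: L=golf R=golf -> agree -> golf
i=6: L=delta R=delta -> agree -> delta
i=7: L=delta R=delta -> agree -> delta
Index 2 -> india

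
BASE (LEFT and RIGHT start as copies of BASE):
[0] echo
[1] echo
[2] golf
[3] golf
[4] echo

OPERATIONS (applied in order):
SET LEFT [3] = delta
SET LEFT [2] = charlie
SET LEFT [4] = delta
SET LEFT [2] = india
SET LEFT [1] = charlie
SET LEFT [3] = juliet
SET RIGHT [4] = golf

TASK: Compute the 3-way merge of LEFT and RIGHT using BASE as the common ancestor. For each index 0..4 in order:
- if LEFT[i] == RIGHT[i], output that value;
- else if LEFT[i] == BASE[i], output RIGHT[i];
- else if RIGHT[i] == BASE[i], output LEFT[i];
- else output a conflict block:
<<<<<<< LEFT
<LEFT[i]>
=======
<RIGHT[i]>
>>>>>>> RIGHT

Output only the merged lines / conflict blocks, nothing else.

Answer: echo
charlie
india
juliet
<<<<<<< LEFT
delta
=======
golf
>>>>>>> RIGHT

Derivation:
Final LEFT:  [echo, charlie, india, juliet, delta]
Final RIGHT: [echo, echo, golf, golf, golf]
i=0: L=echo R=echo -> agree -> echo
i=1: L=charlie, R=echo=BASE -> take LEFT -> charlie
i=2: L=india, R=golf=BASE -> take LEFT -> india
i=3: L=juliet, R=golf=BASE -> take LEFT -> juliet
i=4: BASE=echo L=delta R=golf all differ -> CONFLICT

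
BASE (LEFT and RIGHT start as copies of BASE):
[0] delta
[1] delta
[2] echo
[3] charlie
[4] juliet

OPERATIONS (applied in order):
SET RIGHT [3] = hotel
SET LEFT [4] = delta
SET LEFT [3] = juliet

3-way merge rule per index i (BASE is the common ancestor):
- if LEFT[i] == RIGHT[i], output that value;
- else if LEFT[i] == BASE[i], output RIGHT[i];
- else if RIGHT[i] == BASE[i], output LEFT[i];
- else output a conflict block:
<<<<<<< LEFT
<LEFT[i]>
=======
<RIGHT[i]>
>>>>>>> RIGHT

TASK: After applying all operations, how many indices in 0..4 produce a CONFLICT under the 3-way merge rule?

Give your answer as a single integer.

Answer: 1

Derivation:
Final LEFT:  [delta, delta, echo, juliet, delta]
Final RIGHT: [delta, delta, echo, hotel, juliet]
i=0: L=delta R=delta -> agree -> delta
i=1: L=delta R=delta -> agree -> delta
i=2: L=echo R=echo -> agree -> echo
i=3: BASE=charlie L=juliet R=hotel all differ -> CONFLICT
i=4: L=delta, R=juliet=BASE -> take LEFT -> delta
Conflict count: 1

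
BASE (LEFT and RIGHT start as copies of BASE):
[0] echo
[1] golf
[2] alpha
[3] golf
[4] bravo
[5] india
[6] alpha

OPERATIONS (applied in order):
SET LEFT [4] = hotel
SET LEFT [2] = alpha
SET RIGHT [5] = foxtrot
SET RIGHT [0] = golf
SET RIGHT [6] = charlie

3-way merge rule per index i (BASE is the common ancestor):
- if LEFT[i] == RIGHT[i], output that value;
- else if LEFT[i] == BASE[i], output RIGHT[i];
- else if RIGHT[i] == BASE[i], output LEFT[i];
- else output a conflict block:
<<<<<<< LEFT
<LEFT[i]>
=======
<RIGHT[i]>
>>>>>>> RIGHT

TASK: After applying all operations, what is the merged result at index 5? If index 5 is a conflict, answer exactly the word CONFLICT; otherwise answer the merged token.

Final LEFT:  [echo, golf, alpha, golf, hotel, india, alpha]
Final RIGHT: [golf, golf, alpha, golf, bravo, foxtrot, charlie]
i=0: L=echo=BASE, R=golf -> take RIGHT -> golf
i=1: L=golf R=golf -> agree -> golf
i=2: L=alpha R=alpha -> agree -> alpha
i=3: L=golf R=golf -> agree -> golf
i=4: L=hotel, R=bravo=BASE -> take LEFT -> hotel
i=5: L=india=BASE, R=foxtrot -> take RIGHT -> foxtrot
i=6: L=alpha=BASE, R=charlie -> take RIGHT -> charlie
Index 5 -> foxtrot

Answer: foxtrot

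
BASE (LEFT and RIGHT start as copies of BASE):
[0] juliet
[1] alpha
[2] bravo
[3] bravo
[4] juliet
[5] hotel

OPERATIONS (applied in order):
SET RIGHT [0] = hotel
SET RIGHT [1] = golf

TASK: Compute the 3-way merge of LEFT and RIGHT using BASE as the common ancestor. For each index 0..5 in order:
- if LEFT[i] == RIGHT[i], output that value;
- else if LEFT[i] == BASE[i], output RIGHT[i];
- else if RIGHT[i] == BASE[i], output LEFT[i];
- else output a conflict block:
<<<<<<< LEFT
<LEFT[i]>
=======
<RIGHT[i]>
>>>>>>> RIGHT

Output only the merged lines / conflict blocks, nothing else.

Answer: hotel
golf
bravo
bravo
juliet
hotel

Derivation:
Final LEFT:  [juliet, alpha, bravo, bravo, juliet, hotel]
Final RIGHT: [hotel, golf, bravo, bravo, juliet, hotel]
i=0: L=juliet=BASE, R=hotel -> take RIGHT -> hotel
i=1: L=alpha=BASE, R=golf -> take RIGHT -> golf
i=2: L=bravo R=bravo -> agree -> bravo
i=3: L=bravo R=bravo -> agree -> bravo
i=4: L=juliet R=juliet -> agree -> juliet
i=5: L=hotel R=hotel -> agree -> hotel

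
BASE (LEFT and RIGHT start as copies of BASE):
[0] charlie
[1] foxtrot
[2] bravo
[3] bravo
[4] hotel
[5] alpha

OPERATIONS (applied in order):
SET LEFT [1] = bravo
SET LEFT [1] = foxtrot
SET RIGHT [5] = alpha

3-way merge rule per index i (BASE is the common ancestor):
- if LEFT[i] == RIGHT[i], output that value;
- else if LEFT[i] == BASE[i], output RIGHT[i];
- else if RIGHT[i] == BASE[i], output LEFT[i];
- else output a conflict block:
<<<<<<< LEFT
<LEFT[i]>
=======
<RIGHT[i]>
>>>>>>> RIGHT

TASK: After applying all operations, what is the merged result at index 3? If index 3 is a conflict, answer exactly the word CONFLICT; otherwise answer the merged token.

Final LEFT:  [charlie, foxtrot, bravo, bravo, hotel, alpha]
Final RIGHT: [charlie, foxtrot, bravo, bravo, hotel, alpha]
i=0: L=charlie R=charlie -> agree -> charlie
i=1: L=foxtrot R=foxtrot -> agree -> foxtrot
i=2: L=bravo R=bravo -> agree -> bravo
i=3: L=bravo R=bravo -> agree -> bravo
i=4: L=hotel R=hotel -> agree -> hotel
i=5: L=alpha R=alpha -> agree -> alpha
Index 3 -> bravo

Answer: bravo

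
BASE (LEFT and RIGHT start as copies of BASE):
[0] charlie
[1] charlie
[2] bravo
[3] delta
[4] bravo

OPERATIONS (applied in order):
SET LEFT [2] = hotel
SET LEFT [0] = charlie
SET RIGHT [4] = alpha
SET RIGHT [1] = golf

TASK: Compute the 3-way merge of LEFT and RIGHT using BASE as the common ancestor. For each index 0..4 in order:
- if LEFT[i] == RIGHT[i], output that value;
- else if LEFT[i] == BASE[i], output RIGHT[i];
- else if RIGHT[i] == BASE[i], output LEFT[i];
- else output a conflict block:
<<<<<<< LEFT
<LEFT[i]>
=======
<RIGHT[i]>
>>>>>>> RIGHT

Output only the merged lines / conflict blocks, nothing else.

Answer: charlie
golf
hotel
delta
alpha

Derivation:
Final LEFT:  [charlie, charlie, hotel, delta, bravo]
Final RIGHT: [charlie, golf, bravo, delta, alpha]
i=0: L=charlie R=charlie -> agree -> charlie
i=1: L=charlie=BASE, R=golf -> take RIGHT -> golf
i=2: L=hotel, R=bravo=BASE -> take LEFT -> hotel
i=3: L=delta R=delta -> agree -> delta
i=4: L=bravo=BASE, R=alpha -> take RIGHT -> alpha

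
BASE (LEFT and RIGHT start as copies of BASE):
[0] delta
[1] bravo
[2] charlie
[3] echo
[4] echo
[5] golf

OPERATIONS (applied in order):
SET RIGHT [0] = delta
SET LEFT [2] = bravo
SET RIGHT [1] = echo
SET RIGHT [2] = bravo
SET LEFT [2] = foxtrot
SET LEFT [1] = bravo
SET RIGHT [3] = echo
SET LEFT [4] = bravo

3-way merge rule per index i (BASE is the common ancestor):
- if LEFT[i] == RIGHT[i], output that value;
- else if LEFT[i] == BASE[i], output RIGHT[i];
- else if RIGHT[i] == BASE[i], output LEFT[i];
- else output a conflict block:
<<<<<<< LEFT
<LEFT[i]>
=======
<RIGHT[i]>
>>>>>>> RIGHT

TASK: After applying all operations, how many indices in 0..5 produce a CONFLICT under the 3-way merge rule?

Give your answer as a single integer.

Answer: 1

Derivation:
Final LEFT:  [delta, bravo, foxtrot, echo, bravo, golf]
Final RIGHT: [delta, echo, bravo, echo, echo, golf]
i=0: L=delta R=delta -> agree -> delta
i=1: L=bravo=BASE, R=echo -> take RIGHT -> echo
i=2: BASE=charlie L=foxtrot R=bravo all differ -> CONFLICT
i=3: L=echo R=echo -> agree -> echo
i=4: L=bravo, R=echo=BASE -> take LEFT -> bravo
i=5: L=golf R=golf -> agree -> golf
Conflict count: 1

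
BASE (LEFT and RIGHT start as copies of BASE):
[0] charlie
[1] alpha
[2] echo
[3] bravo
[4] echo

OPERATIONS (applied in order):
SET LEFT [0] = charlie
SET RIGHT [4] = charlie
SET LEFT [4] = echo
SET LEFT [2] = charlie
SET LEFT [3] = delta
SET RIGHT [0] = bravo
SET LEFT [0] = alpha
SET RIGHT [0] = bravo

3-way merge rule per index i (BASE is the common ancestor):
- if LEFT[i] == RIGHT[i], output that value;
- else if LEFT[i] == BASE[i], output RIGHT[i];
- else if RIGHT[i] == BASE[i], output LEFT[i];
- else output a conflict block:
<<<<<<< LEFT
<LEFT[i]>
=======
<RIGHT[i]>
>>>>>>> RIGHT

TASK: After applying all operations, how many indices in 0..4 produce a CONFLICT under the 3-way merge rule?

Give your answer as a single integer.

Final LEFT:  [alpha, alpha, charlie, delta, echo]
Final RIGHT: [bravo, alpha, echo, bravo, charlie]
i=0: BASE=charlie L=alpha R=bravo all differ -> CONFLICT
i=1: L=alpha R=alpha -> agree -> alpha
i=2: L=charlie, R=echo=BASE -> take LEFT -> charlie
i=3: L=delta, R=bravo=BASE -> take LEFT -> delta
i=4: L=echo=BASE, R=charlie -> take RIGHT -> charlie
Conflict count: 1

Answer: 1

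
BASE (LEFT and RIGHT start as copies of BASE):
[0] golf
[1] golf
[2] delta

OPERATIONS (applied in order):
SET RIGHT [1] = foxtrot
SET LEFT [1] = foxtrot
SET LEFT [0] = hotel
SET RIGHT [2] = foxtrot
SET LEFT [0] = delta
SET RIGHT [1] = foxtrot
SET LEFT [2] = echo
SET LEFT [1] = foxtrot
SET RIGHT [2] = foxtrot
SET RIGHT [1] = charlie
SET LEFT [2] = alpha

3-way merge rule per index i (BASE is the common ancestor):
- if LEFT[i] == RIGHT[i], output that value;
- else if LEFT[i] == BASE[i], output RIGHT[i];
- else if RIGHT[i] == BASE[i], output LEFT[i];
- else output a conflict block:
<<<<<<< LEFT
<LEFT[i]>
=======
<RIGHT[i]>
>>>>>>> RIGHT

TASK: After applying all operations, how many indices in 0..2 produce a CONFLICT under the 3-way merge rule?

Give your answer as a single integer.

Final LEFT:  [delta, foxtrot, alpha]
Final RIGHT: [golf, charlie, foxtrot]
i=0: L=delta, R=golf=BASE -> take LEFT -> delta
i=1: BASE=golf L=foxtrot R=charlie all differ -> CONFLICT
i=2: BASE=delta L=alpha R=foxtrot all differ -> CONFLICT
Conflict count: 2

Answer: 2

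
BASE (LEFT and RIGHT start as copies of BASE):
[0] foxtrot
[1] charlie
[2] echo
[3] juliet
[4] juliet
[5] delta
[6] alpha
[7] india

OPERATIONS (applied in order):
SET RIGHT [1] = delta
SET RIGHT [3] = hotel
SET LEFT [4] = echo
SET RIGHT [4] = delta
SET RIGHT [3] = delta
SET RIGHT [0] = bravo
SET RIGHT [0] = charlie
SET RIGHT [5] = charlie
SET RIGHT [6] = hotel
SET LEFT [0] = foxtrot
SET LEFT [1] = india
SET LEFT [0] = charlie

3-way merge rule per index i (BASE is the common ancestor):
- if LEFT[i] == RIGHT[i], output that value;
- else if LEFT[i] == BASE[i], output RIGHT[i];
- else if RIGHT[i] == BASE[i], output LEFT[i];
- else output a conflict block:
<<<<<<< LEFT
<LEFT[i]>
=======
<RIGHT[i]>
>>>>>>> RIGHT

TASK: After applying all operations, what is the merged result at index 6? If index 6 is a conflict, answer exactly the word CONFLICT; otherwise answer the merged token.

Answer: hotel

Derivation:
Final LEFT:  [charlie, india, echo, juliet, echo, delta, alpha, india]
Final RIGHT: [charlie, delta, echo, delta, delta, charlie, hotel, india]
i=0: L=charlie R=charlie -> agree -> charlie
i=1: BASE=charlie L=india R=delta all differ -> CONFLICT
i=2: L=echo R=echo -> agree -> echo
i=3: L=juliet=BASE, R=delta -> take RIGHT -> delta
i=4: BASE=juliet L=echo R=delta all differ -> CONFLICT
i=5: L=delta=BASE, R=charlie -> take RIGHT -> charlie
i=6: L=alpha=BASE, R=hotel -> take RIGHT -> hotel
i=7: L=india R=india -> agree -> india
Index 6 -> hotel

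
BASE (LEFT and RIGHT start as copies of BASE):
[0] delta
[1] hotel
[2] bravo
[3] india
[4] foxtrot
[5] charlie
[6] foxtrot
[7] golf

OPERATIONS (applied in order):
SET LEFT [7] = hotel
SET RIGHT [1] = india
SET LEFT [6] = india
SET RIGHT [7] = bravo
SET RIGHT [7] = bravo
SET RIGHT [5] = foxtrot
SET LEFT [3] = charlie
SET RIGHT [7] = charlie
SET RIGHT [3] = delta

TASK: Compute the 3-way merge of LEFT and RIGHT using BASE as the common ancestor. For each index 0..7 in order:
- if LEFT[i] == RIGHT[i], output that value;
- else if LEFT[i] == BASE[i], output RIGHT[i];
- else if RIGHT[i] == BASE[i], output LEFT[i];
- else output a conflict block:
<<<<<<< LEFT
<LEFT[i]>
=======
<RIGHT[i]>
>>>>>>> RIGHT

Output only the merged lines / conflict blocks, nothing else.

Answer: delta
india
bravo
<<<<<<< LEFT
charlie
=======
delta
>>>>>>> RIGHT
foxtrot
foxtrot
india
<<<<<<< LEFT
hotel
=======
charlie
>>>>>>> RIGHT

Derivation:
Final LEFT:  [delta, hotel, bravo, charlie, foxtrot, charlie, india, hotel]
Final RIGHT: [delta, india, bravo, delta, foxtrot, foxtrot, foxtrot, charlie]
i=0: L=delta R=delta -> agree -> delta
i=1: L=hotel=BASE, R=india -> take RIGHT -> india
i=2: L=bravo R=bravo -> agree -> bravo
i=3: BASE=india L=charlie R=delta all differ -> CONFLICT
i=4: L=foxtrot R=foxtrot -> agree -> foxtrot
i=5: L=charlie=BASE, R=foxtrot -> take RIGHT -> foxtrot
i=6: L=india, R=foxtrot=BASE -> take LEFT -> india
i=7: BASE=golf L=hotel R=charlie all differ -> CONFLICT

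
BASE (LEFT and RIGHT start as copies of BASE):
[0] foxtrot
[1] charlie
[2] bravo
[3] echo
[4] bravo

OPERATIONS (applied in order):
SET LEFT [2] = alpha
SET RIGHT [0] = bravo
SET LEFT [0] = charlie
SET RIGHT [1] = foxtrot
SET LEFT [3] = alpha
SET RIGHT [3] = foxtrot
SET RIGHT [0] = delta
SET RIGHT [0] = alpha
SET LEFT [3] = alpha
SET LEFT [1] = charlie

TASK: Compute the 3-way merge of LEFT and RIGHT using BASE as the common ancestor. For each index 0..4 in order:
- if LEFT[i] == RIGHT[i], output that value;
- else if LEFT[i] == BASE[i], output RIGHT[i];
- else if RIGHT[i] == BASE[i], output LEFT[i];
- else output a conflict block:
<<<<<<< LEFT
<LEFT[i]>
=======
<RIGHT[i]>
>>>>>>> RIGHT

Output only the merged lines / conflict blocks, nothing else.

Final LEFT:  [charlie, charlie, alpha, alpha, bravo]
Final RIGHT: [alpha, foxtrot, bravo, foxtrot, bravo]
i=0: BASE=foxtrot L=charlie R=alpha all differ -> CONFLICT
i=1: L=charlie=BASE, R=foxtrot -> take RIGHT -> foxtrot
i=2: L=alpha, R=bravo=BASE -> take LEFT -> alpha
i=3: BASE=echo L=alpha R=foxtrot all differ -> CONFLICT
i=4: L=bravo R=bravo -> agree -> bravo

Answer: <<<<<<< LEFT
charlie
=======
alpha
>>>>>>> RIGHT
foxtrot
alpha
<<<<<<< LEFT
alpha
=======
foxtrot
>>>>>>> RIGHT
bravo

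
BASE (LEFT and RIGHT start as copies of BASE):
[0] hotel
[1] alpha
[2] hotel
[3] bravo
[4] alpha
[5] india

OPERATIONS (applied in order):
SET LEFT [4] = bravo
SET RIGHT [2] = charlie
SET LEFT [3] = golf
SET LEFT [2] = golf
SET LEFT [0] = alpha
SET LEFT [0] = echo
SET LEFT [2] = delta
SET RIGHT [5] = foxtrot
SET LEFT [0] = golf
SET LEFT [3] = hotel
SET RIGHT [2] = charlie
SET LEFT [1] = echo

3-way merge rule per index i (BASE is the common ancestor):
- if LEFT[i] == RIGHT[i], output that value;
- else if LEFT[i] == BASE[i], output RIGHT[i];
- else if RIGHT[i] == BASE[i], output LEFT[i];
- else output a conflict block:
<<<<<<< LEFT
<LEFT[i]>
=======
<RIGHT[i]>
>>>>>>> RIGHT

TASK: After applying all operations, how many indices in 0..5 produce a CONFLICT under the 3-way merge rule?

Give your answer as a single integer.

Final LEFT:  [golf, echo, delta, hotel, bravo, india]
Final RIGHT: [hotel, alpha, charlie, bravo, alpha, foxtrot]
i=0: L=golf, R=hotel=BASE -> take LEFT -> golf
i=1: L=echo, R=alpha=BASE -> take LEFT -> echo
i=2: BASE=hotel L=delta R=charlie all differ -> CONFLICT
i=3: L=hotel, R=bravo=BASE -> take LEFT -> hotel
i=4: L=bravo, R=alpha=BASE -> take LEFT -> bravo
i=5: L=india=BASE, R=foxtrot -> take RIGHT -> foxtrot
Conflict count: 1

Answer: 1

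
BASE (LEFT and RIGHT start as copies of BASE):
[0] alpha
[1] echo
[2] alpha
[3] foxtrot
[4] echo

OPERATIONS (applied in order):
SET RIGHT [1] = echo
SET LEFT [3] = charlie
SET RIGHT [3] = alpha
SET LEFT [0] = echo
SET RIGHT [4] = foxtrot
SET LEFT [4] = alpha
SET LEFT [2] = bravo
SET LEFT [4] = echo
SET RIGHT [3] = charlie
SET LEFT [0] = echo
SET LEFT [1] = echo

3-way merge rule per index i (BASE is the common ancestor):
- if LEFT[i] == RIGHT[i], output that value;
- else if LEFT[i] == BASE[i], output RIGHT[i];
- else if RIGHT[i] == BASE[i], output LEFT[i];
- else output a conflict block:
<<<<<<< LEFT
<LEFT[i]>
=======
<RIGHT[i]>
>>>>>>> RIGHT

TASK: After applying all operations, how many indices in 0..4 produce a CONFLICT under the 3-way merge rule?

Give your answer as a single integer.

Final LEFT:  [echo, echo, bravo, charlie, echo]
Final RIGHT: [alpha, echo, alpha, charlie, foxtrot]
i=0: L=echo, R=alpha=BASE -> take LEFT -> echo
i=1: L=echo R=echo -> agree -> echo
i=2: L=bravo, R=alpha=BASE -> take LEFT -> bravo
i=3: L=charlie R=charlie -> agree -> charlie
i=4: L=echo=BASE, R=foxtrot -> take RIGHT -> foxtrot
Conflict count: 0

Answer: 0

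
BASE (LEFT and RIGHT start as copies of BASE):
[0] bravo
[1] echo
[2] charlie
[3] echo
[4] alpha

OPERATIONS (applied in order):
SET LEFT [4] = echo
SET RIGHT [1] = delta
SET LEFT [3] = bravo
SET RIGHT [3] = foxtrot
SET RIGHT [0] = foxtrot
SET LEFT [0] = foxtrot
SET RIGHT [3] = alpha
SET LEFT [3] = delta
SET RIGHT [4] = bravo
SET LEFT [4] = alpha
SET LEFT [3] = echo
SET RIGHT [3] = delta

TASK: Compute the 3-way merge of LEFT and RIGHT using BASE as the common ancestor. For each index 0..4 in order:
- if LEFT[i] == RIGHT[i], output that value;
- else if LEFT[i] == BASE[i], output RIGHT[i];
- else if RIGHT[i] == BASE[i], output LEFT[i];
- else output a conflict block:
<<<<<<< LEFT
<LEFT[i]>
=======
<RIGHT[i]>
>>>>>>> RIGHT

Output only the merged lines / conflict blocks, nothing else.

Answer: foxtrot
delta
charlie
delta
bravo

Derivation:
Final LEFT:  [foxtrot, echo, charlie, echo, alpha]
Final RIGHT: [foxtrot, delta, charlie, delta, bravo]
i=0: L=foxtrot R=foxtrot -> agree -> foxtrot
i=1: L=echo=BASE, R=delta -> take RIGHT -> delta
i=2: L=charlie R=charlie -> agree -> charlie
i=3: L=echo=BASE, R=delta -> take RIGHT -> delta
i=4: L=alpha=BASE, R=bravo -> take RIGHT -> bravo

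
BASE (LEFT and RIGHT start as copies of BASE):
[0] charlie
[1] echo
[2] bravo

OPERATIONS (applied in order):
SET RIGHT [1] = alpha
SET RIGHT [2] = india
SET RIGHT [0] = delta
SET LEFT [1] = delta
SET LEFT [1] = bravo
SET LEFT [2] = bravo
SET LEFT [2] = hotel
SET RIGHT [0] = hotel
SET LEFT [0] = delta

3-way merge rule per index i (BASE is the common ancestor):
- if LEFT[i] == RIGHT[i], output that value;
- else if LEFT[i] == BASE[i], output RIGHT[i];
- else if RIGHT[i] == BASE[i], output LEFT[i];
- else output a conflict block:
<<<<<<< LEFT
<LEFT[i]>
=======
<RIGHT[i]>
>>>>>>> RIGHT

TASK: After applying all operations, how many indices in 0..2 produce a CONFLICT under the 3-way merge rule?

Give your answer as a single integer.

Answer: 3

Derivation:
Final LEFT:  [delta, bravo, hotel]
Final RIGHT: [hotel, alpha, india]
i=0: BASE=charlie L=delta R=hotel all differ -> CONFLICT
i=1: BASE=echo L=bravo R=alpha all differ -> CONFLICT
i=2: BASE=bravo L=hotel R=india all differ -> CONFLICT
Conflict count: 3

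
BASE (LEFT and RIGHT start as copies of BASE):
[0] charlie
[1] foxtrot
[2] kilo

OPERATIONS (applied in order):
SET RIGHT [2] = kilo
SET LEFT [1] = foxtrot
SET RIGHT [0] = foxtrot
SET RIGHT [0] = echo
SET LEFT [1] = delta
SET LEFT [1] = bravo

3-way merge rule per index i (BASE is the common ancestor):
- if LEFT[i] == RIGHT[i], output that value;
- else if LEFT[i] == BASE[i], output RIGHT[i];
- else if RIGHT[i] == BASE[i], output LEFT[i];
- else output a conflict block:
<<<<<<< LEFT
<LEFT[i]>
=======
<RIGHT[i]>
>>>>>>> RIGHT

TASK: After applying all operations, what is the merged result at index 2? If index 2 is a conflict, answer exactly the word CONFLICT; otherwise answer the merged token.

Final LEFT:  [charlie, bravo, kilo]
Final RIGHT: [echo, foxtrot, kilo]
i=0: L=charlie=BASE, R=echo -> take RIGHT -> echo
i=1: L=bravo, R=foxtrot=BASE -> take LEFT -> bravo
i=2: L=kilo R=kilo -> agree -> kilo
Index 2 -> kilo

Answer: kilo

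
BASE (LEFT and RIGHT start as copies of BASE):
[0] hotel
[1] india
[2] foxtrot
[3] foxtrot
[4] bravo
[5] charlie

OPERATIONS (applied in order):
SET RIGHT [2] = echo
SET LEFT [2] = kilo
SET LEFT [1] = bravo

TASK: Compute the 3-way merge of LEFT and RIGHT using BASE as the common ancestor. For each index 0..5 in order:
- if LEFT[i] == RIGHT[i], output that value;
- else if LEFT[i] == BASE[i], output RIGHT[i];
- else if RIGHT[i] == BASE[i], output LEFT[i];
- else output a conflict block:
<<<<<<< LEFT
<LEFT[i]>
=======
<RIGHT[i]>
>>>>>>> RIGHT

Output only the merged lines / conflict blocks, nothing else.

Final LEFT:  [hotel, bravo, kilo, foxtrot, bravo, charlie]
Final RIGHT: [hotel, india, echo, foxtrot, bravo, charlie]
i=0: L=hotel R=hotel -> agree -> hotel
i=1: L=bravo, R=india=BASE -> take LEFT -> bravo
i=2: BASE=foxtrot L=kilo R=echo all differ -> CONFLICT
i=3: L=foxtrot R=foxtrot -> agree -> foxtrot
i=4: L=bravo R=bravo -> agree -> bravo
i=5: L=charlie R=charlie -> agree -> charlie

Answer: hotel
bravo
<<<<<<< LEFT
kilo
=======
echo
>>>>>>> RIGHT
foxtrot
bravo
charlie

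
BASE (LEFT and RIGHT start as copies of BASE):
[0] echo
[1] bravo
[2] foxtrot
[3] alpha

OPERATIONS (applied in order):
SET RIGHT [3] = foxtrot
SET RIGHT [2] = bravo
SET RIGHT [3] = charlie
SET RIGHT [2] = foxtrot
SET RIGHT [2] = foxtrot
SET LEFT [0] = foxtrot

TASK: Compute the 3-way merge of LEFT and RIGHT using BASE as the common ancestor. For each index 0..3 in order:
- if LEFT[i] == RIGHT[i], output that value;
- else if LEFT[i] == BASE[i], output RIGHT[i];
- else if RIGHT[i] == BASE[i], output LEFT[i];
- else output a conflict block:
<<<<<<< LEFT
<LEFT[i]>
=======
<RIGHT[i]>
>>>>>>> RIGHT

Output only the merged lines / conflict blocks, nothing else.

Answer: foxtrot
bravo
foxtrot
charlie

Derivation:
Final LEFT:  [foxtrot, bravo, foxtrot, alpha]
Final RIGHT: [echo, bravo, foxtrot, charlie]
i=0: L=foxtrot, R=echo=BASE -> take LEFT -> foxtrot
i=1: L=bravo R=bravo -> agree -> bravo
i=2: L=foxtrot R=foxtrot -> agree -> foxtrot
i=3: L=alpha=BASE, R=charlie -> take RIGHT -> charlie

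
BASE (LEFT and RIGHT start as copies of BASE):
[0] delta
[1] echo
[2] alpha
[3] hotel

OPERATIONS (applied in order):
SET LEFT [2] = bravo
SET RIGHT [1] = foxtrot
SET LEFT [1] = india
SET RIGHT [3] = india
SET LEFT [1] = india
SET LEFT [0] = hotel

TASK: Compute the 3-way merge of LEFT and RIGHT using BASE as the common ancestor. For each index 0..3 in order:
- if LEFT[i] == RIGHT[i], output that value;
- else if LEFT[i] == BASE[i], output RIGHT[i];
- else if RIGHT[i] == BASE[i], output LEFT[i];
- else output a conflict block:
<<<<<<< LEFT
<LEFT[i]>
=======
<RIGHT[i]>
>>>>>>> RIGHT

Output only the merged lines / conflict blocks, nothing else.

Final LEFT:  [hotel, india, bravo, hotel]
Final RIGHT: [delta, foxtrot, alpha, india]
i=0: L=hotel, R=delta=BASE -> take LEFT -> hotel
i=1: BASE=echo L=india R=foxtrot all differ -> CONFLICT
i=2: L=bravo, R=alpha=BASE -> take LEFT -> bravo
i=3: L=hotel=BASE, R=india -> take RIGHT -> india

Answer: hotel
<<<<<<< LEFT
india
=======
foxtrot
>>>>>>> RIGHT
bravo
india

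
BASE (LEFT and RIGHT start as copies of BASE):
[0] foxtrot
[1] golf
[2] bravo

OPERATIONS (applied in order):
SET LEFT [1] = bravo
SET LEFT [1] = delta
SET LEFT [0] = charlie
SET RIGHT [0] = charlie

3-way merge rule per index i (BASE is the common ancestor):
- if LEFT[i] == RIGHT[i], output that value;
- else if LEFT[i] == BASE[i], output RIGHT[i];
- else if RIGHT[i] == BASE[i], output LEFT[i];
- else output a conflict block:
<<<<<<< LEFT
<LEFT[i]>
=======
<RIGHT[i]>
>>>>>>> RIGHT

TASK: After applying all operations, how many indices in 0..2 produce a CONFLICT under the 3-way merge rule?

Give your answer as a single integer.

Final LEFT:  [charlie, delta, bravo]
Final RIGHT: [charlie, golf, bravo]
i=0: L=charlie R=charlie -> agree -> charlie
i=1: L=delta, R=golf=BASE -> take LEFT -> delta
i=2: L=bravo R=bravo -> agree -> bravo
Conflict count: 0

Answer: 0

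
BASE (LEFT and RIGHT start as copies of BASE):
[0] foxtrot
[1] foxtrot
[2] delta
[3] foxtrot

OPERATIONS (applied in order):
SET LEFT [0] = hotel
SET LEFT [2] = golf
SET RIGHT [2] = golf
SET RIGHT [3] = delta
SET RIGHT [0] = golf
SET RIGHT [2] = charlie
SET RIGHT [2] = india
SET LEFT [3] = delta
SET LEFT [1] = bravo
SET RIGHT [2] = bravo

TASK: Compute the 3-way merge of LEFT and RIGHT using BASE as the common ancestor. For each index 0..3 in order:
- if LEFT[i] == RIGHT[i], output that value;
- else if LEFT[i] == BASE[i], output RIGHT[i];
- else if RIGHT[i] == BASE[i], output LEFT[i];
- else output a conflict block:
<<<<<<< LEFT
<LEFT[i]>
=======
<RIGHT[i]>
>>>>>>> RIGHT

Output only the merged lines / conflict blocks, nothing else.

Final LEFT:  [hotel, bravo, golf, delta]
Final RIGHT: [golf, foxtrot, bravo, delta]
i=0: BASE=foxtrot L=hotel R=golf all differ -> CONFLICT
i=1: L=bravo, R=foxtrot=BASE -> take LEFT -> bravo
i=2: BASE=delta L=golf R=bravo all differ -> CONFLICT
i=3: L=delta R=delta -> agree -> delta

Answer: <<<<<<< LEFT
hotel
=======
golf
>>>>>>> RIGHT
bravo
<<<<<<< LEFT
golf
=======
bravo
>>>>>>> RIGHT
delta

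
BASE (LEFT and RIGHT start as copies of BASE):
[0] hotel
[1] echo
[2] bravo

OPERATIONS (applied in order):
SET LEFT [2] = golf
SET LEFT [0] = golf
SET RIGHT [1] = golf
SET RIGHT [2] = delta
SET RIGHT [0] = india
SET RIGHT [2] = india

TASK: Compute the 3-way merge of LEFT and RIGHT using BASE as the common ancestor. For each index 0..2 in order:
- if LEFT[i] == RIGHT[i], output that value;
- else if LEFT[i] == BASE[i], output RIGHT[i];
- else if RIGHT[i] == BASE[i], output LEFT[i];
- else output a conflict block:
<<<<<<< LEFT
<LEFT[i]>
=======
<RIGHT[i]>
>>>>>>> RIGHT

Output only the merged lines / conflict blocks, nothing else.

Final LEFT:  [golf, echo, golf]
Final RIGHT: [india, golf, india]
i=0: BASE=hotel L=golf R=india all differ -> CONFLICT
i=1: L=echo=BASE, R=golf -> take RIGHT -> golf
i=2: BASE=bravo L=golf R=india all differ -> CONFLICT

Answer: <<<<<<< LEFT
golf
=======
india
>>>>>>> RIGHT
golf
<<<<<<< LEFT
golf
=======
india
>>>>>>> RIGHT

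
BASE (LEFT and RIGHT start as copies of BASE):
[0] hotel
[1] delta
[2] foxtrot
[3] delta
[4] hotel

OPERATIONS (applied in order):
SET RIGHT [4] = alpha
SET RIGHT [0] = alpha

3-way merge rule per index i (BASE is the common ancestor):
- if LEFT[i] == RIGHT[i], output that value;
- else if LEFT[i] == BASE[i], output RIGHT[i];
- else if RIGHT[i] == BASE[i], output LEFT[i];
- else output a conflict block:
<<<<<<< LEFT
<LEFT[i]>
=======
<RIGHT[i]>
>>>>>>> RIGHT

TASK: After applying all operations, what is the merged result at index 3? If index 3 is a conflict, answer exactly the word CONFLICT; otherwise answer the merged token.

Final LEFT:  [hotel, delta, foxtrot, delta, hotel]
Final RIGHT: [alpha, delta, foxtrot, delta, alpha]
i=0: L=hotel=BASE, R=alpha -> take RIGHT -> alpha
i=1: L=delta R=delta -> agree -> delta
i=2: L=foxtrot R=foxtrot -> agree -> foxtrot
i=3: L=delta R=delta -> agree -> delta
i=4: L=hotel=BASE, R=alpha -> take RIGHT -> alpha
Index 3 -> delta

Answer: delta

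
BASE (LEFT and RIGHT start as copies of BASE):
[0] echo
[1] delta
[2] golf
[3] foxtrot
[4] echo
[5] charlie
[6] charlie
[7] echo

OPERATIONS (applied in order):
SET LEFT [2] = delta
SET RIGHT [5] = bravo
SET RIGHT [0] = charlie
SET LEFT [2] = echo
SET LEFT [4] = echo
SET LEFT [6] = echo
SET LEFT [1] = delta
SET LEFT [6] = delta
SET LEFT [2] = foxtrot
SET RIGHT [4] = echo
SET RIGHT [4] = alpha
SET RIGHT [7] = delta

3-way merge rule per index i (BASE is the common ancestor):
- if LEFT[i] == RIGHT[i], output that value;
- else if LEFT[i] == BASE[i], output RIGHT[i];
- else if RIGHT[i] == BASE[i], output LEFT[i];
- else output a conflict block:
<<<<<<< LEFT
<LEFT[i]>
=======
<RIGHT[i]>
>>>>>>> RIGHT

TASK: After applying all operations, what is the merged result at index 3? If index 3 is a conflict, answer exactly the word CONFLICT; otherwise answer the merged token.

Final LEFT:  [echo, delta, foxtrot, foxtrot, echo, charlie, delta, echo]
Final RIGHT: [charlie, delta, golf, foxtrot, alpha, bravo, charlie, delta]
i=0: L=echo=BASE, R=charlie -> take RIGHT -> charlie
i=1: L=delta R=delta -> agree -> delta
i=2: L=foxtrot, R=golf=BASE -> take LEFT -> foxtrot
i=3: L=foxtrot R=foxtrot -> agree -> foxtrot
i=4: L=echo=BASE, R=alpha -> take RIGHT -> alpha
i=5: L=charlie=BASE, R=bravo -> take RIGHT -> bravo
i=6: L=delta, R=charlie=BASE -> take LEFT -> delta
i=7: L=echo=BASE, R=delta -> take RIGHT -> delta
Index 3 -> foxtrot

Answer: foxtrot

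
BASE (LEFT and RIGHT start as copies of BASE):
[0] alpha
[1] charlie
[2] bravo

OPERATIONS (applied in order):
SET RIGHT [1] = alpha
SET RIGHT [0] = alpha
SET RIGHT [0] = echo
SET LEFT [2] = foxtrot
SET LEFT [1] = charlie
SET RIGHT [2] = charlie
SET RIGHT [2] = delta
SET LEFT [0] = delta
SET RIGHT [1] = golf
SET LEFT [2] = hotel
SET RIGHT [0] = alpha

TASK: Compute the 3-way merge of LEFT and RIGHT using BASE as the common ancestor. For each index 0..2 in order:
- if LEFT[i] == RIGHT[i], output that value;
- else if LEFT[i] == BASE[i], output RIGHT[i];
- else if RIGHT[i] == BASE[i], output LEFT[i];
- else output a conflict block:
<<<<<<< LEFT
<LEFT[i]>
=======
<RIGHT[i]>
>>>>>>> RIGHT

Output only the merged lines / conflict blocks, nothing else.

Answer: delta
golf
<<<<<<< LEFT
hotel
=======
delta
>>>>>>> RIGHT

Derivation:
Final LEFT:  [delta, charlie, hotel]
Final RIGHT: [alpha, golf, delta]
i=0: L=delta, R=alpha=BASE -> take LEFT -> delta
i=1: L=charlie=BASE, R=golf -> take RIGHT -> golf
i=2: BASE=bravo L=hotel R=delta all differ -> CONFLICT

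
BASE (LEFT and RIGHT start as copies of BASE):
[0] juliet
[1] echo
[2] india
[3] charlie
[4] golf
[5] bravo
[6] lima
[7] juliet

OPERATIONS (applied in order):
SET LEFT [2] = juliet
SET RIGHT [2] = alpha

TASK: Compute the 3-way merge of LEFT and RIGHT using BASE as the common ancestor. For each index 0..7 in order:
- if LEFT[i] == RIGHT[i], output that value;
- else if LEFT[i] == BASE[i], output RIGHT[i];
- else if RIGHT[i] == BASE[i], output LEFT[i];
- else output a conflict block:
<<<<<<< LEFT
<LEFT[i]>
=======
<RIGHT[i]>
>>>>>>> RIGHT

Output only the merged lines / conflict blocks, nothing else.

Final LEFT:  [juliet, echo, juliet, charlie, golf, bravo, lima, juliet]
Final RIGHT: [juliet, echo, alpha, charlie, golf, bravo, lima, juliet]
i=0: L=juliet R=juliet -> agree -> juliet
i=1: L=echo R=echo -> agree -> echo
i=2: BASE=india L=juliet R=alpha all differ -> CONFLICT
i=3: L=charlie R=charlie -> agree -> charlie
i=4: L=golf R=golf -> agree -> golf
i=5: L=bravo R=bravo -> agree -> bravo
i=6: L=lima R=lima -> agree -> lima
i=7: L=juliet R=juliet -> agree -> juliet

Answer: juliet
echo
<<<<<<< LEFT
juliet
=======
alpha
>>>>>>> RIGHT
charlie
golf
bravo
lima
juliet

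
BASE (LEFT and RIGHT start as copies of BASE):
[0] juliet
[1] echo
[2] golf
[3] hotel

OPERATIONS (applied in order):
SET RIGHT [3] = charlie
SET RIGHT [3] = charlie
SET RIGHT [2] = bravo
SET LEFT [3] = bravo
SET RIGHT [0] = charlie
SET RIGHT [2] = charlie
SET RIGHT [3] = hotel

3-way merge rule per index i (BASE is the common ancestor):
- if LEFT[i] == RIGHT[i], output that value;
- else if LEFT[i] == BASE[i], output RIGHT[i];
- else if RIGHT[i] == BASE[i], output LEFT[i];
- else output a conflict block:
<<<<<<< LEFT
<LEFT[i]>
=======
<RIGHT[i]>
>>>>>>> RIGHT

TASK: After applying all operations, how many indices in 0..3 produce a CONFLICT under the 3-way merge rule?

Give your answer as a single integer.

Final LEFT:  [juliet, echo, golf, bravo]
Final RIGHT: [charlie, echo, charlie, hotel]
i=0: L=juliet=BASE, R=charlie -> take RIGHT -> charlie
i=1: L=echo R=echo -> agree -> echo
i=2: L=golf=BASE, R=charlie -> take RIGHT -> charlie
i=3: L=bravo, R=hotel=BASE -> take LEFT -> bravo
Conflict count: 0

Answer: 0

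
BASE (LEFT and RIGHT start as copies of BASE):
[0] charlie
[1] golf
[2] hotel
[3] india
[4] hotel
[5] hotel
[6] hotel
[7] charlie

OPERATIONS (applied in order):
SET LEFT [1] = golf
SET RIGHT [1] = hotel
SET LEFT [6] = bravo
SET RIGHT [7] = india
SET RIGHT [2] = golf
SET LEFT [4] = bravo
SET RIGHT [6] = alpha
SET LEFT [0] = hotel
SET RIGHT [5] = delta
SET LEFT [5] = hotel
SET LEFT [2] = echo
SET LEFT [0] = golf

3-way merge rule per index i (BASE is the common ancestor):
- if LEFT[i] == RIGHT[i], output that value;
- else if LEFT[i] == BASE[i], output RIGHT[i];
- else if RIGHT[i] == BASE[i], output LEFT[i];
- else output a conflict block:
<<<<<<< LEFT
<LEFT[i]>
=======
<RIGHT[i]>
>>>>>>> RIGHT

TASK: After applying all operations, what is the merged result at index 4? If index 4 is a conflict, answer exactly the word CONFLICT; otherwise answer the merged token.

Answer: bravo

Derivation:
Final LEFT:  [golf, golf, echo, india, bravo, hotel, bravo, charlie]
Final RIGHT: [charlie, hotel, golf, india, hotel, delta, alpha, india]
i=0: L=golf, R=charlie=BASE -> take LEFT -> golf
i=1: L=golf=BASE, R=hotel -> take RIGHT -> hotel
i=2: BASE=hotel L=echo R=golf all differ -> CONFLICT
i=3: L=india R=india -> agree -> india
i=4: L=bravo, R=hotel=BASE -> take LEFT -> bravo
i=5: L=hotel=BASE, R=delta -> take RIGHT -> delta
i=6: BASE=hotel L=bravo R=alpha all differ -> CONFLICT
i=7: L=charlie=BASE, R=india -> take RIGHT -> india
Index 4 -> bravo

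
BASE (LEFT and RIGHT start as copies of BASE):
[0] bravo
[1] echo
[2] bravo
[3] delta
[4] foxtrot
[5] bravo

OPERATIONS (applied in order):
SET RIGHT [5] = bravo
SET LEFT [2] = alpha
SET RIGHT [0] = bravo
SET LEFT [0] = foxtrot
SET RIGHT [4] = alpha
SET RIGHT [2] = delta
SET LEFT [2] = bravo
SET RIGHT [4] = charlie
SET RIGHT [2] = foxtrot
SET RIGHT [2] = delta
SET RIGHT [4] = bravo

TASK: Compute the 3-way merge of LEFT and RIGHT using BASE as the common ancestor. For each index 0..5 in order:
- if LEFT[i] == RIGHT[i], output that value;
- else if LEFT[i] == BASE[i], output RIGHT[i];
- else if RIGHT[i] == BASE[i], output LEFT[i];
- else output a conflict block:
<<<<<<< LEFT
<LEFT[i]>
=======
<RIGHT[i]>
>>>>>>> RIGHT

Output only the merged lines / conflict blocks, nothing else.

Answer: foxtrot
echo
delta
delta
bravo
bravo

Derivation:
Final LEFT:  [foxtrot, echo, bravo, delta, foxtrot, bravo]
Final RIGHT: [bravo, echo, delta, delta, bravo, bravo]
i=0: L=foxtrot, R=bravo=BASE -> take LEFT -> foxtrot
i=1: L=echo R=echo -> agree -> echo
i=2: L=bravo=BASE, R=delta -> take RIGHT -> delta
i=3: L=delta R=delta -> agree -> delta
i=4: L=foxtrot=BASE, R=bravo -> take RIGHT -> bravo
i=5: L=bravo R=bravo -> agree -> bravo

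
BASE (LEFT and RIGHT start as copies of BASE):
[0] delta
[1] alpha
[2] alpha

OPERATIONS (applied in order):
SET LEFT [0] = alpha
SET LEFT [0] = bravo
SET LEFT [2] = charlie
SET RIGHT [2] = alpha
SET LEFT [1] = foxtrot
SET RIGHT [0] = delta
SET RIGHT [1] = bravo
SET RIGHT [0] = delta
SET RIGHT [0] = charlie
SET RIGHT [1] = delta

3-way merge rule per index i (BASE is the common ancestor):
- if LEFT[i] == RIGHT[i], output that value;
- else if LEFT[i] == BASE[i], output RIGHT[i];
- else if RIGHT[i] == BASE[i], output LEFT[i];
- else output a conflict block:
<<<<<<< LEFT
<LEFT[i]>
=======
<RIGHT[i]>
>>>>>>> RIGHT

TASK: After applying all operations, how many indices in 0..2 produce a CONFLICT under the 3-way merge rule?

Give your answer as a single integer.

Answer: 2

Derivation:
Final LEFT:  [bravo, foxtrot, charlie]
Final RIGHT: [charlie, delta, alpha]
i=0: BASE=delta L=bravo R=charlie all differ -> CONFLICT
i=1: BASE=alpha L=foxtrot R=delta all differ -> CONFLICT
i=2: L=charlie, R=alpha=BASE -> take LEFT -> charlie
Conflict count: 2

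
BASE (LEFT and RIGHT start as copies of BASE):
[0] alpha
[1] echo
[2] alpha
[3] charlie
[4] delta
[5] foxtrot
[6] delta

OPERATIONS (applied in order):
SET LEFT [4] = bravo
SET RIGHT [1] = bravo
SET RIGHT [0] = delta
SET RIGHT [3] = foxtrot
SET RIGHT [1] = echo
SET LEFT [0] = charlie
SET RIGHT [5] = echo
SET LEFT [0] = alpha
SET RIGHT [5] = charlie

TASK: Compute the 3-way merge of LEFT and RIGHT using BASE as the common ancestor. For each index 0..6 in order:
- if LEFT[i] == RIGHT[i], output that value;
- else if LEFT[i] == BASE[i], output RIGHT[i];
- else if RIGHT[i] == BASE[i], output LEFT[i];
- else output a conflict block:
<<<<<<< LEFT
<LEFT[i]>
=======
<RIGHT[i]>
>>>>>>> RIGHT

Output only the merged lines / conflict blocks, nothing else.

Final LEFT:  [alpha, echo, alpha, charlie, bravo, foxtrot, delta]
Final RIGHT: [delta, echo, alpha, foxtrot, delta, charlie, delta]
i=0: L=alpha=BASE, R=delta -> take RIGHT -> delta
i=1: L=echo R=echo -> agree -> echo
i=2: L=alpha R=alpha -> agree -> alpha
i=3: L=charlie=BASE, R=foxtrot -> take RIGHT -> foxtrot
i=4: L=bravo, R=delta=BASE -> take LEFT -> bravo
i=5: L=foxtrot=BASE, R=charlie -> take RIGHT -> charlie
i=6: L=delta R=delta -> agree -> delta

Answer: delta
echo
alpha
foxtrot
bravo
charlie
delta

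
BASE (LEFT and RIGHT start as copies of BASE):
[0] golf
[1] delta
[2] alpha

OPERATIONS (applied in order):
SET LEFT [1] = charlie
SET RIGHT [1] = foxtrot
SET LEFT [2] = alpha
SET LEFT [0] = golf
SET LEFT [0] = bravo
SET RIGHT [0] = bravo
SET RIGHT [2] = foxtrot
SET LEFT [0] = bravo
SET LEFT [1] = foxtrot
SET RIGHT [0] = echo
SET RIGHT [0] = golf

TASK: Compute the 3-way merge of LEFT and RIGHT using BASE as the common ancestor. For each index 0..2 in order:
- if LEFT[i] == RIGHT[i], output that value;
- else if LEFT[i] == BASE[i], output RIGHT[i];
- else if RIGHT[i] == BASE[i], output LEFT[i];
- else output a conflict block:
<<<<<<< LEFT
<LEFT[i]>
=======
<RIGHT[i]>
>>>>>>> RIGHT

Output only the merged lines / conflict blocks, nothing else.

Final LEFT:  [bravo, foxtrot, alpha]
Final RIGHT: [golf, foxtrot, foxtrot]
i=0: L=bravo, R=golf=BASE -> take LEFT -> bravo
i=1: L=foxtrot R=foxtrot -> agree -> foxtrot
i=2: L=alpha=BASE, R=foxtrot -> take RIGHT -> foxtrot

Answer: bravo
foxtrot
foxtrot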